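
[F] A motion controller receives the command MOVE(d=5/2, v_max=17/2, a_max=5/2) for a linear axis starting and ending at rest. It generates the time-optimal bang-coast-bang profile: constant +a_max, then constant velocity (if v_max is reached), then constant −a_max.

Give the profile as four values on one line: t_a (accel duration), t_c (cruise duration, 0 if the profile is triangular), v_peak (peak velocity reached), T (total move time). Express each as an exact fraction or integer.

t_a=1 t_c=0 v_peak=5/2 T=2

v_max²/a_max = (17/2)²/(5/2) = 289/10
5/2 < 289/10 so t_c = 0
v_peak = √(5/2·5/2) = √(25/4) = 5/2
t_a = (5/2)/(5/2) = 1; t_c = 0
T = 2·1 = 2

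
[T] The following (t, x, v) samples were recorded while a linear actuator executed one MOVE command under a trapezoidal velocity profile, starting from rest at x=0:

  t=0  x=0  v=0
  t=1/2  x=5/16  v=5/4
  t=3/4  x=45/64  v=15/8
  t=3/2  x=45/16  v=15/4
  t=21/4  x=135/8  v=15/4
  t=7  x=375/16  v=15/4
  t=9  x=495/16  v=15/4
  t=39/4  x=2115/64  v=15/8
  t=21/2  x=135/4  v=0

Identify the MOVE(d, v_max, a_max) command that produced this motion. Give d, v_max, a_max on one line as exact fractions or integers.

final state: t=21/2, x=135/4, v=0 → d = 135/4
a_max = (5/4−0)/(1/2−0) = 5/2
max v = 15/4 over t∈[3/2,9] → v_max = 15/4
check: 15/4·(3/2+15/2) = 135/4 ✓

d=135/4 v_max=15/4 a_max=5/2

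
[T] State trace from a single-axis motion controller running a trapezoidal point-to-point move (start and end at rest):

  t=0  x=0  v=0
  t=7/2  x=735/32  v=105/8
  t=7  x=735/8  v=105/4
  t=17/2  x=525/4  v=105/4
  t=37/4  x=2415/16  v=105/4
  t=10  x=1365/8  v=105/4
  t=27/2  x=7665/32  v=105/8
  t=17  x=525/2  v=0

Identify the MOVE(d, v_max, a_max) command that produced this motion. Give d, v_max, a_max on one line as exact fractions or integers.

d=525/2 v_max=105/4 a_max=15/4

final state: t=17, x=525/2, v=0 → d = 525/2
a_max = (105/8−0)/(7/2−0) = 15/4
max v = 105/4 over t∈[7,10] → v_max = 105/4
check: 105/4·(7+3) = 525/2 ✓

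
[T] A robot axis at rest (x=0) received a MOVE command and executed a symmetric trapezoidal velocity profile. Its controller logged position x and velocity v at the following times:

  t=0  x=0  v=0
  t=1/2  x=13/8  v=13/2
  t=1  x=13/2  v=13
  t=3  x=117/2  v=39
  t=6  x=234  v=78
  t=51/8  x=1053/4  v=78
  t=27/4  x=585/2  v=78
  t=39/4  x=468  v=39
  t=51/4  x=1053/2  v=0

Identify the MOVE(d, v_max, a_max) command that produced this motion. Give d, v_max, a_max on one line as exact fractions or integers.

final state: t=51/4, x=1053/2, v=0 → d = 1053/2
a_max = (13/2−0)/(1/2−0) = 13
max v = 78 over t∈[6,27/4] → v_max = 78
check: 78·(6+3/4) = 1053/2 ✓

d=1053/2 v_max=78 a_max=13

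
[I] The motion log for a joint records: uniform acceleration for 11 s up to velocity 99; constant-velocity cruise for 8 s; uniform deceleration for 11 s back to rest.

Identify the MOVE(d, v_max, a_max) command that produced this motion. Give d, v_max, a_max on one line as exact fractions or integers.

a_max = 99/11 = 9
d_a = ½·99·11 = 1089/2; d_c = 99·8 = 792
d = 2·1089/2 + 792 = 1881
t_c = 8 > 0 so v_max = 99

d=1881 v_max=99 a_max=9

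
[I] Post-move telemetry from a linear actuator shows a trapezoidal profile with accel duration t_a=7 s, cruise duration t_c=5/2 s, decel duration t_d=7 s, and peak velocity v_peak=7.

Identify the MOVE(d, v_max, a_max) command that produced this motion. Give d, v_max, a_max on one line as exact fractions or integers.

d=133/2 v_max=7 a_max=1

a_max = 7/7 = 1
d_a = ½·7·7 = 49/2; d_c = 7·5/2 = 35/2
d = 2·49/2 + 35/2 = 133/2
t_c = 5/2 > 0 so v_max = 7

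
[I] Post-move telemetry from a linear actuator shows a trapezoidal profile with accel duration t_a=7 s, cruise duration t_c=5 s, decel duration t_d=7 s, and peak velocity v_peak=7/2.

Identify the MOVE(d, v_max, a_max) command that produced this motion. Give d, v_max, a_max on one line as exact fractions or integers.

d=42 v_max=7/2 a_max=1/2

a_max = (7/2)/7 = 1/2
d_a = ½·7/2·7 = 49/4; d_c = 7/2·5 = 35/2
d = 2·49/4 + 35/2 = 42
t_c = 5 > 0 ⇒ limit active, v_max = 7/2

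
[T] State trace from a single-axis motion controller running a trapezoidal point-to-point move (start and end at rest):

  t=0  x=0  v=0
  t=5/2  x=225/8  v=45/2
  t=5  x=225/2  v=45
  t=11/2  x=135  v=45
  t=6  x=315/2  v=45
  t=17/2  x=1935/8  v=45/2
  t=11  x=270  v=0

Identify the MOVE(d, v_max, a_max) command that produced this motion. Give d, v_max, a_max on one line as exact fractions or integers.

final state: t=11, x=270, v=0 → d = 270
a_max = (45/2−0)/(5/2−0) = 9
max v = 45 over t∈[5,6] → v_max = 45
check: 45·(5+1) = 270 ✓

d=270 v_max=45 a_max=9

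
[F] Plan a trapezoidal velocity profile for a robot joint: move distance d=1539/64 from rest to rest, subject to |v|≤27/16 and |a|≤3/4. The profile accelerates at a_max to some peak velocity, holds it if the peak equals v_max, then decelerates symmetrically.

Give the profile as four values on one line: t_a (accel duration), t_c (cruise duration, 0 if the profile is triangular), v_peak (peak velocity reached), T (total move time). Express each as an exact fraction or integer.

t_a=9/4 t_c=12 v_peak=27/16 T=33/2

vₘ²/aₘ = (27/16)²/(3/4) = 243/64
1539/64 ≥ 243/64 ⇒ cruise phase
t_a = (27/16)/(3/4) = 9/4; v_peak = 27/16
d_cruise = 1539/64 − 243/64 = 81/4; t_c = (81/4)/(27/16) = 12
T = 2·9/4 + 12 = 33/2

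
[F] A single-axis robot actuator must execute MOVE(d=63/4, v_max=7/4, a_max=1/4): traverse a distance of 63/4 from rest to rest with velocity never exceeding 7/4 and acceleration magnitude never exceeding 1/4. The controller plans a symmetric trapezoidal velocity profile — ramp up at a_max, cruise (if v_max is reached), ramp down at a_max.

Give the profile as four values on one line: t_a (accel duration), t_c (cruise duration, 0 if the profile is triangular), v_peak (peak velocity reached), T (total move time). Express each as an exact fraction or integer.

v_max²/a_max = (7/4)²/(1/4) = 49/4
63/4 ≥ 49/4 so v_max reached
t_a = (7/4)/(1/4) = 7; v_peak = 7/4
d_cruise = 63/4 − 49/4 = 7/2; t_c = (7/2)/(7/4) = 2
T = 2·7 + 2 = 16

t_a=7 t_c=2 v_peak=7/4 T=16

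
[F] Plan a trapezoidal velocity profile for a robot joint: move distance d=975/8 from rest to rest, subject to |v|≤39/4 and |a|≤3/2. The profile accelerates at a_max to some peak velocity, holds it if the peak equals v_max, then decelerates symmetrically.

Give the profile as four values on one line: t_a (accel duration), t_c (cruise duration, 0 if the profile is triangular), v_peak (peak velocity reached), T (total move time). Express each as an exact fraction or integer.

t_a=13/2 t_c=6 v_peak=39/4 T=19

(v_max)²/a_max = (39/4)²/(3/2) = 507/8
975/8 ≥ 507/8 ⇒ cruise phase
t_a = (39/4)/(3/2) = 13/2; v_peak = 39/4
d_cruise = 975/8 − 507/8 = 117/2; t_c = (117/2)/(39/4) = 6
T = 2·13/2 + 6 = 19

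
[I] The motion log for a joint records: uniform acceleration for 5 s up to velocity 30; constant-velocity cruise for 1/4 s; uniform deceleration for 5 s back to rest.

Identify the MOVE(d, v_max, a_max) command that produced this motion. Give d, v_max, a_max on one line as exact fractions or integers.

d=315/2 v_max=30 a_max=6

a_max = 30/5 = 6
d_a = ½·30·5 = 75; d_c = 30·1/4 = 15/2
d = 2·75 + 15/2 = 315/2
t_c = 1/4 > 0 so v_max = 30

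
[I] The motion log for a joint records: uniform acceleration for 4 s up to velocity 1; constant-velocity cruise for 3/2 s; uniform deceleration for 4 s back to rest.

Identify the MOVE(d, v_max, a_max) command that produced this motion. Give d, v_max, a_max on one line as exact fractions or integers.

d=11/2 v_max=1 a_max=1/4

a_max = 1/4
d_a = ½·1·4 = 2; d_c = 1·3/2 = 3/2
d = 2·2 + 3/2 = 11/2
t_c = 3/2 > 0 → v_max = v_peak = 1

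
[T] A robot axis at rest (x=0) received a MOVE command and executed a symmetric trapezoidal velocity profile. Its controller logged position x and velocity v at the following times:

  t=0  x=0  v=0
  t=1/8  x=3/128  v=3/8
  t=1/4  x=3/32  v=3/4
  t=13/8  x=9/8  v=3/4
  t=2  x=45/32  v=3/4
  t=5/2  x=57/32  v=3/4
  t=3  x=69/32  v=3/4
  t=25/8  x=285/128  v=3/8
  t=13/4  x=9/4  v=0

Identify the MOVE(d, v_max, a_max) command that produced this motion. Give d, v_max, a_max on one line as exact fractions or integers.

d=9/4 v_max=3/4 a_max=3

final state: t=13/4, x=9/4, v=0 → d = 9/4
a_max = (3/8−0)/(1/8−0) = 3
max v = 3/4 over t∈[1/4,3] → v_max = 3/4
check: 3/4·(1/4+11/4) = 9/4 ✓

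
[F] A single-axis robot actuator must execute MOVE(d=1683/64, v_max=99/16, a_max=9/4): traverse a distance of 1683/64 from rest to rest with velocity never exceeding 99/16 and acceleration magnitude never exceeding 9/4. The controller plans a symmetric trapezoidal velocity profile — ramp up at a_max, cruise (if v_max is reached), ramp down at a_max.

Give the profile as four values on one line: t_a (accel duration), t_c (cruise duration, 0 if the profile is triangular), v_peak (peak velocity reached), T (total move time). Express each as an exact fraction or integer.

v_max²/a_max = (99/16)²/(9/4) = 1089/64
1683/64 ≥ 1089/64 so v_max reached
t_a = (99/16)/(9/4) = 11/4; v_peak = 99/16
d_cruise = 1683/64 − 1089/64 = 297/32; t_c = (297/32)/(99/16) = 3/2
T = 2·11/4 + 3/2 = 7

t_a=11/4 t_c=3/2 v_peak=99/16 T=7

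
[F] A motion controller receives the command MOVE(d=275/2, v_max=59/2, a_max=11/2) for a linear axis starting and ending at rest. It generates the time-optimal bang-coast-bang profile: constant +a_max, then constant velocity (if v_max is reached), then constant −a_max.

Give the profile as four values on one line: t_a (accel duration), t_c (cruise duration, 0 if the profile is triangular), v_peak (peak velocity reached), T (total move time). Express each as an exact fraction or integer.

t_a=5 t_c=0 v_peak=55/2 T=10

v_max²/a_max = (59/2)²/(11/2) = 3481/22
275/2 < 3481/22 ⇒ no cruise
v_peak = √(275/2·11/2) = √(3025/4) = 55/2
t_a = (55/2)/(11/2) = 5; t_c = 0
T = 2·5 = 10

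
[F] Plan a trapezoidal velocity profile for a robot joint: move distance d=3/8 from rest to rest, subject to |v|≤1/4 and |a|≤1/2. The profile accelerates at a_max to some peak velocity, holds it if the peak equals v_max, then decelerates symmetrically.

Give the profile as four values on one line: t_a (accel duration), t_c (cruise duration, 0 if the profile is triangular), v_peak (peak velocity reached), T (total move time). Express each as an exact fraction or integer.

t_a=1/2 t_c=1 v_peak=1/4 T=2

vₘ²/aₘ = (1/4)²/(1/2) = 1/8
3/8 ≥ 1/8 ⇒ cruise phase
t_a = (1/4)/(1/2) = 1/2; v_peak = 1/4
d_cruise = 3/8 − 1/8 = 1/4; t_c = (1/4)/(1/4) = 1
T = 2·1/2 + 1 = 2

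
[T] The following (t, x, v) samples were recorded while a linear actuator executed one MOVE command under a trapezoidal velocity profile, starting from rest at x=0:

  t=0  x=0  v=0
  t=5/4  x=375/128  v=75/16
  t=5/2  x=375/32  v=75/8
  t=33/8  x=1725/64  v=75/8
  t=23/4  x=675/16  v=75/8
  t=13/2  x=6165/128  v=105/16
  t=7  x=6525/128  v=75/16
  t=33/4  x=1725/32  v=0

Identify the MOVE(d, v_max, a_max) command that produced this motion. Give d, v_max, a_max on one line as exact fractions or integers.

final state: t=33/4, x=1725/32, v=0 → d = 1725/32
a_max = (75/16−0)/(5/4−0) = 15/4
max v = 75/8 over t∈[5/2,23/4] → v_max = 75/8
check: 75/8·(5/2+13/4) = 1725/32 ✓

d=1725/32 v_max=75/8 a_max=15/4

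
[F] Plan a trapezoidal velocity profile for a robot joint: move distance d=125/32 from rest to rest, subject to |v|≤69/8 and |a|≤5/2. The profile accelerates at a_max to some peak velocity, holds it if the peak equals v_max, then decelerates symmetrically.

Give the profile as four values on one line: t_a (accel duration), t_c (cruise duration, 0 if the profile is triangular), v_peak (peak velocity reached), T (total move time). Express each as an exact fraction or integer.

t_a=5/4 t_c=0 v_peak=25/8 T=5/2

vₘ²/aₘ = (69/8)²/(5/2) = 4761/160
125/32 < 4761/160 ⇒ no cruise
v_peak = √(125/32·5/2) = √(625/64) = 25/8
t_a = (25/8)/(5/2) = 5/4; t_c = 0
T = 2·5/4 = 5/2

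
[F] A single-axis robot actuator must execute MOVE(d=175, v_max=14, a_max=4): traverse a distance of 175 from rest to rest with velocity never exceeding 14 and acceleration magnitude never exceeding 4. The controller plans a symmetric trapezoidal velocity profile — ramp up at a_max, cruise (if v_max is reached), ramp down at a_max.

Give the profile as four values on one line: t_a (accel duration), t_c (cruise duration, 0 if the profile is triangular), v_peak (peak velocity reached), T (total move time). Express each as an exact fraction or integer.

t_a=7/2 t_c=9 v_peak=14 T=16

v_max²/a_max = 14²/4 = 49
175 ≥ 49 → trapezoidal
t_a = 14/4 = 7/2; v_peak = 14
d_cruise = 175 − 49 = 126; t_c = 126/14 = 9
T = 2·7/2 + 9 = 16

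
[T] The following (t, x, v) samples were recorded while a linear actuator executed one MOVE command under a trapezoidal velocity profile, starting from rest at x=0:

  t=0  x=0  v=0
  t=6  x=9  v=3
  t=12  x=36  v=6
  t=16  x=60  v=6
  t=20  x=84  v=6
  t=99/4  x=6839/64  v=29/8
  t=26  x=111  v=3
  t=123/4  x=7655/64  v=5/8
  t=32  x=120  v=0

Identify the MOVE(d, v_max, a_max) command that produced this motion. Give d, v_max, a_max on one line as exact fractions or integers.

final state: t=32, x=120, v=0 → d = 120
a_max = (3−0)/(6−0) = 1/2
max v = 6 over t∈[12,20] → v_max = 6
check: 6·(12+8) = 120 ✓

d=120 v_max=6 a_max=1/2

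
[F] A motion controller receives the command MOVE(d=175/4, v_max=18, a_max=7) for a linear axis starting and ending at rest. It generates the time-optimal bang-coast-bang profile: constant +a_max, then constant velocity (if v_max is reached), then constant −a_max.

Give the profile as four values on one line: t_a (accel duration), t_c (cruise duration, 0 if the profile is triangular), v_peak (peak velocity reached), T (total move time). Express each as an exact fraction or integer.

(v_max)²/a_max = 18²/7 = 324/7
175/4 < 324/7 → triangular
v_peak = √(175/4·7) = √(1225/4) = 35/2
t_a = (35/2)/7 = 5/2; t_c = 0
T = 2·5/2 = 5

t_a=5/2 t_c=0 v_peak=35/2 T=5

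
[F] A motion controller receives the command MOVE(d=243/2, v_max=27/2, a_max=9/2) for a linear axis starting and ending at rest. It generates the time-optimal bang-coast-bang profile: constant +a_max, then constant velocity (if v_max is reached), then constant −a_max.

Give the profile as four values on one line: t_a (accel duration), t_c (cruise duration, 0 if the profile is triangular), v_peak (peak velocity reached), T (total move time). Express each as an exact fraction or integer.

t_a=3 t_c=6 v_peak=27/2 T=12

v_max²/a_max = (27/2)²/(9/2) = 81/2
243/2 ≥ 81/2 → trapezoidal
t_a = (27/2)/(9/2) = 3; v_peak = 27/2
d_cruise = 243/2 − 81/2 = 81; t_c = 81/(27/2) = 6
T = 2·3 + 6 = 12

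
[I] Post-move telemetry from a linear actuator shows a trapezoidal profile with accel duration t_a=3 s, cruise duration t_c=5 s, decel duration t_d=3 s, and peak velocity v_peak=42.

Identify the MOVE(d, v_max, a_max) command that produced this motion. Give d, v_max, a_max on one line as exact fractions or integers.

d=336 v_max=42 a_max=14

a_max = 42/3 = 14
d_a = ½·42·3 = 63; d_c = 42·5 = 210
d = 2·63 + 210 = 336
t_c = 5 > 0 ⇒ limit active, v_max = 42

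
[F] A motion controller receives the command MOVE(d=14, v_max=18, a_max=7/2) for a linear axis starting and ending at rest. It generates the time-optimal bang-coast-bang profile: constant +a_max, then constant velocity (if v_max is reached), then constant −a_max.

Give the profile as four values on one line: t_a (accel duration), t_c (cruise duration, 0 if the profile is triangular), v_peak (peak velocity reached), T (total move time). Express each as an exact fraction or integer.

t_a=2 t_c=0 v_peak=7 T=4

vₘ²/aₘ = 18²/(7/2) = 648/7
14 < 648/7 → triangular
v_peak = √(14·7/2) = √49 = 7
t_a = 7/(7/2) = 2; t_c = 0
T = 2·2 = 4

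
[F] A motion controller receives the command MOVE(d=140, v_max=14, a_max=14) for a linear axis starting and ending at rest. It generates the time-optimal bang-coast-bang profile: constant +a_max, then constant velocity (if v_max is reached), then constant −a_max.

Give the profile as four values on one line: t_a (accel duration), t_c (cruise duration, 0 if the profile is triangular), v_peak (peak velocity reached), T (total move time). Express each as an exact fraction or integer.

v_max²/a_max = 14²/14 = 14
140 ≥ 14 ⇒ cruise phase
t_a = 14/14 = 1; v_peak = 14
d_cruise = 140 − 14 = 126; t_c = 126/14 = 9
T = 2·1 + 9 = 11

t_a=1 t_c=9 v_peak=14 T=11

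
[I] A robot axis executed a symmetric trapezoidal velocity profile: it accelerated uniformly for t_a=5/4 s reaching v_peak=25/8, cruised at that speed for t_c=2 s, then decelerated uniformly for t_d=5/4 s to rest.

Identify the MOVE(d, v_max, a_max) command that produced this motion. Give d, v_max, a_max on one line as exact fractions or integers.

a_max = (25/8)/(5/4) = 5/2
d_a = ½·25/8·5/4 = 125/64; d_c = 25/8·2 = 25/4
d = 2·125/64 + 25/4 = 325/32
t_c = 2 > 0 → v_max = v_peak = 25/8

d=325/32 v_max=25/8 a_max=5/2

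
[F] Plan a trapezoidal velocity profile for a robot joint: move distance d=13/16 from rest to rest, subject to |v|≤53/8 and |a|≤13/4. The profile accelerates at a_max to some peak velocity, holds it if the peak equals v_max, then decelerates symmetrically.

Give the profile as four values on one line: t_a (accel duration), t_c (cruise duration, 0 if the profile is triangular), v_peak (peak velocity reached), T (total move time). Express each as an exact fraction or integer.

(v_max)²/a_max = (53/8)²/(13/4) = 2809/208
13/16 < 2809/208 so t_c = 0
v_peak = √(13/16·13/4) = √(169/64) = 13/8
t_a = (13/8)/(13/4) = 1/2; t_c = 0
T = 2·1/2 = 1

t_a=1/2 t_c=0 v_peak=13/8 T=1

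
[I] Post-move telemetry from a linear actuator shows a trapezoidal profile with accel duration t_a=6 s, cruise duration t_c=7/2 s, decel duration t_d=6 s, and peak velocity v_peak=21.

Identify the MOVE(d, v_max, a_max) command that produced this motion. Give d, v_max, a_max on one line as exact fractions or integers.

d=399/2 v_max=21 a_max=7/2

a_max = 21/6 = 7/2
d_a = ½·21·6 = 63; d_c = 21·7/2 = 147/2
d = 2·63 + 147/2 = 399/2
t_c = 7/2 > 0 ⇒ limit active, v_max = 21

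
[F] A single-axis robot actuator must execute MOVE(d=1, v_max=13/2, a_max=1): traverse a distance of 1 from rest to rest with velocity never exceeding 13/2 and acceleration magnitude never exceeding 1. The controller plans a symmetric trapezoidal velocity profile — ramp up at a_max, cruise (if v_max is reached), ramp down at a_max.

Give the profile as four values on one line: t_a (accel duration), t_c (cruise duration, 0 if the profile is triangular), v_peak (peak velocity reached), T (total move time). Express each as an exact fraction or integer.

v_max²/a_max = (13/2)²/1 = 169/4
1 < 169/4 → triangular
v_peak = √(1·1) = √1 = 1
t_a = 1/1 = 1; t_c = 0
T = 2·1 = 2

t_a=1 t_c=0 v_peak=1 T=2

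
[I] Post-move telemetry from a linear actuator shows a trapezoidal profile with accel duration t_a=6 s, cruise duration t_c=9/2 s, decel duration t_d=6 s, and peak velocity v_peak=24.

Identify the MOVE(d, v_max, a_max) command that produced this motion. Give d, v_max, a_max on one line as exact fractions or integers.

a_max = 24/6 = 4
d_a = ½·24·6 = 72; d_c = 24·9/2 = 108
d = 2·72 + 108 = 252
t_c = 9/2 > 0 so v_max = 24

d=252 v_max=24 a_max=4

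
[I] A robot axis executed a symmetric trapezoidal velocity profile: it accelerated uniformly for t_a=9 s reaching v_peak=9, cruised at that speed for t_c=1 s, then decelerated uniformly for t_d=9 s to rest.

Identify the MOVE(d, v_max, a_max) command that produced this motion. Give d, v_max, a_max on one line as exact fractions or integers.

d=90 v_max=9 a_max=1

a_max = 9/9 = 1
d_a = ½·9·9 = 81/2; d_c = 9·1 = 9
d = 2·81/2 + 9 = 90
t_c = 1 > 0 → v_max = v_peak = 9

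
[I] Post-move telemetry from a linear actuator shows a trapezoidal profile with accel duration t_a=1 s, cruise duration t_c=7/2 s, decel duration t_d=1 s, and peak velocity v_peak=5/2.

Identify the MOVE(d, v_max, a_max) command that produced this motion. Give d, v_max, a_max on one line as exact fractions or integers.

a_max = (5/2)/1 = 5/2
d_a = ½·5/2·1 = 5/4; d_c = 5/2·7/2 = 35/4
d = 2·5/4 + 35/4 = 45/4
t_c = 7/2 > 0 → v_max = v_peak = 5/2

d=45/4 v_max=5/2 a_max=5/2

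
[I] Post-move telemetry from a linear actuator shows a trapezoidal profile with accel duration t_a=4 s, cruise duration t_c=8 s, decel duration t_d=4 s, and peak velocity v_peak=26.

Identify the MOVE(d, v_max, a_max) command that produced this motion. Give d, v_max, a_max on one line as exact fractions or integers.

d=312 v_max=26 a_max=13/2

a_max = 26/4 = 13/2
d_a = ½·26·4 = 52; d_c = 26·8 = 208
d = 2·52 + 208 = 312
t_c = 8 > 0 so v_max = 26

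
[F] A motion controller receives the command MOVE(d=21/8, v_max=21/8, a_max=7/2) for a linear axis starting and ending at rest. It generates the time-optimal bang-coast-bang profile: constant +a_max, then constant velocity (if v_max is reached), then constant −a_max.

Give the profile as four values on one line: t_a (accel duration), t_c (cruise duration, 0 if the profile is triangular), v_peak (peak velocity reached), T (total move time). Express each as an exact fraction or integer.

t_a=3/4 t_c=1/4 v_peak=21/8 T=7/4

(v_max)²/a_max = (21/8)²/(7/2) = 63/32
21/8 ≥ 63/32 so v_max reached
t_a = (21/8)/(7/2) = 3/4; v_peak = 21/8
d_cruise = 21/8 − 63/32 = 21/32; t_c = (21/32)/(21/8) = 1/4
T = 2·3/4 + 1/4 = 7/4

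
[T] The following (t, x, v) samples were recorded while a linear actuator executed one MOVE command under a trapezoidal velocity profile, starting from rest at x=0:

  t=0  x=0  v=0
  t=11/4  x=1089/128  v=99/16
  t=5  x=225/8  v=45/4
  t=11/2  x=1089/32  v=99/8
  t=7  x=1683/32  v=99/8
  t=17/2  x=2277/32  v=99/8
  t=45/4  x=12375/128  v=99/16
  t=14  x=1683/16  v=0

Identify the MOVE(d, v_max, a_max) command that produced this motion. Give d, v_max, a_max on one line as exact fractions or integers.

d=1683/16 v_max=99/8 a_max=9/4

final state: t=14, x=1683/16, v=0 → d = 1683/16
a_max = (99/16−0)/(11/4−0) = 9/4
max v = 99/8 over t∈[11/2,17/2] → v_max = 99/8
check: 99/8·(11/2+3) = 1683/16 ✓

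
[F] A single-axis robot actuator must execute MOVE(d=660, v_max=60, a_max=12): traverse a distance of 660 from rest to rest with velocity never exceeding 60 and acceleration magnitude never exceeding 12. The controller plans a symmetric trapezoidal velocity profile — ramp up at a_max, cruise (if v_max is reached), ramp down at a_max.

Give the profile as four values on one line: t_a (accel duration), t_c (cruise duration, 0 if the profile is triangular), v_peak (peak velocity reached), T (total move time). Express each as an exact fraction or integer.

t_a=5 t_c=6 v_peak=60 T=16

vₘ²/aₘ = 60²/12 = 300
660 ≥ 300 ⇒ cruise phase
t_a = 60/12 = 5; v_peak = 60
d_cruise = 660 − 300 = 360; t_c = 360/60 = 6
T = 2·5 + 6 = 16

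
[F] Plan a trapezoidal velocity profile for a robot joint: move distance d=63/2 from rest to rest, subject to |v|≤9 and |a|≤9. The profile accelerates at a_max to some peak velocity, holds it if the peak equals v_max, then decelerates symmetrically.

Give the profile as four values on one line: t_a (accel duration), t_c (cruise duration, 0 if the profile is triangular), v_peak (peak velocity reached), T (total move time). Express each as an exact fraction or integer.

(v_max)²/a_max = 9²/9 = 9
63/2 ≥ 9 ⇒ cruise phase
t_a = 9/9 = 1; v_peak = 9
d_cruise = 63/2 − 9 = 45/2; t_c = (45/2)/9 = 5/2
T = 2·1 + 5/2 = 9/2

t_a=1 t_c=5/2 v_peak=9 T=9/2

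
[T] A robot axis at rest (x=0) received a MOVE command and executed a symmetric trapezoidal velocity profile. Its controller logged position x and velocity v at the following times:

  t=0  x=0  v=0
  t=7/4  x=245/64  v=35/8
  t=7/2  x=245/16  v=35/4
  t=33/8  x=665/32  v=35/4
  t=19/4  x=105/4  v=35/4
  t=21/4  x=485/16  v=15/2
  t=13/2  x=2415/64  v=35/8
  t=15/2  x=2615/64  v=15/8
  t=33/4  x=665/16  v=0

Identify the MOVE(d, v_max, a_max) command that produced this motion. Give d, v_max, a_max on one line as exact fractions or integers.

d=665/16 v_max=35/4 a_max=5/2

final state: t=33/4, x=665/16, v=0 → d = 665/16
a_max = (35/8−0)/(7/4−0) = 5/2
max v = 35/4 over t∈[7/2,19/4] → v_max = 35/4
check: 35/4·(7/2+5/4) = 665/16 ✓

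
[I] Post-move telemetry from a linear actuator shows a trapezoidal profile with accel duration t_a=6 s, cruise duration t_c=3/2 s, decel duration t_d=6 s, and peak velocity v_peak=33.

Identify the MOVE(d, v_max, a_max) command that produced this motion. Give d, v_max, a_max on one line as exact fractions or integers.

d=495/2 v_max=33 a_max=11/2

a_max = 33/6 = 11/2
d_a = ½·33·6 = 99; d_c = 33·3/2 = 99/2
d = 2·99 + 99/2 = 495/2
t_c = 3/2 > 0 ⇒ limit active, v_max = 33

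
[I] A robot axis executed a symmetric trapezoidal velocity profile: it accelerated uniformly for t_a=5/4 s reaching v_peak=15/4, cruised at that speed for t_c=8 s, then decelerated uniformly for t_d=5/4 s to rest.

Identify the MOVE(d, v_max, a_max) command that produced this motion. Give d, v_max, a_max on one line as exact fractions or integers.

d=555/16 v_max=15/4 a_max=3

a_max = (15/4)/(5/4) = 3
d_a = ½·15/4·5/4 = 75/32; d_c = 15/4·8 = 30
d = 2·75/32 + 30 = 555/16
t_c = 8 > 0 → v_max = v_peak = 15/4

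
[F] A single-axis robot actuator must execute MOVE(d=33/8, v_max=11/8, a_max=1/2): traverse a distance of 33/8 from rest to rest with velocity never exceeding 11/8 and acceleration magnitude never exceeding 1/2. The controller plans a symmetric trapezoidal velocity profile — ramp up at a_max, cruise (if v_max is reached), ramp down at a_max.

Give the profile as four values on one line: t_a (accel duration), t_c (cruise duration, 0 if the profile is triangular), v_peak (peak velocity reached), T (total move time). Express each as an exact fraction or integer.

v_max²/a_max = (11/8)²/(1/2) = 121/32
33/8 ≥ 121/32 → trapezoidal
t_a = (11/8)/(1/2) = 11/4; v_peak = 11/8
d_cruise = 33/8 − 121/32 = 11/32; t_c = (11/32)/(11/8) = 1/4
T = 2·11/4 + 1/4 = 23/4

t_a=11/4 t_c=1/4 v_peak=11/8 T=23/4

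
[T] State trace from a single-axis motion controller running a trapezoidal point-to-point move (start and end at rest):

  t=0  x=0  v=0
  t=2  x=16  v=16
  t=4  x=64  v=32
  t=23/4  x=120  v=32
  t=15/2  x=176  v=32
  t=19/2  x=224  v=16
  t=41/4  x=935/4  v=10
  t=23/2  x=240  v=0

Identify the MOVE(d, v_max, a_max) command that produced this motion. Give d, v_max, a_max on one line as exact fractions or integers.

d=240 v_max=32 a_max=8

final state: t=23/2, x=240, v=0 → d = 240
a_max = (16−0)/(2−0) = 8
max v = 32 over t∈[4,15/2] → v_max = 32
check: 32·(4+7/2) = 240 ✓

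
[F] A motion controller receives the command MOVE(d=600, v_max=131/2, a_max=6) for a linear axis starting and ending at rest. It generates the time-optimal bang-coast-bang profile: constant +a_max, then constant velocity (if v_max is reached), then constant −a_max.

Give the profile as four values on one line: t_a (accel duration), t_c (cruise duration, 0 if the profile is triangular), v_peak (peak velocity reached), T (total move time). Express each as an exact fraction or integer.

t_a=10 t_c=0 v_peak=60 T=20

(v_max)²/a_max = (131/2)²/6 = 17161/24
600 < 17161/24 ⇒ no cruise
v_peak = √(600·6) = √3600 = 60
t_a = 60/6 = 10; t_c = 0
T = 2·10 = 20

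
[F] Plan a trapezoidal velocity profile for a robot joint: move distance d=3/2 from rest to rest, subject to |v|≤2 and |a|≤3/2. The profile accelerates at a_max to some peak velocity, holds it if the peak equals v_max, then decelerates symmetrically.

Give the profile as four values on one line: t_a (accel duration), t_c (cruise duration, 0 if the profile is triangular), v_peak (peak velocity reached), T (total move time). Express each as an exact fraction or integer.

t_a=1 t_c=0 v_peak=3/2 T=2

vₘ²/aₘ = 2²/(3/2) = 8/3
3/2 < 8/3 so t_c = 0
v_peak = √(3/2·3/2) = √(9/4) = 3/2
t_a = (3/2)/(3/2) = 1; t_c = 0
T = 2·1 = 2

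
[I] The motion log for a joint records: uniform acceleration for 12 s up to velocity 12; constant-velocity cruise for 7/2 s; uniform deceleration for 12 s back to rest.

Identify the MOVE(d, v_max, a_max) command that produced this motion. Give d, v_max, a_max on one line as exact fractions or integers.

d=186 v_max=12 a_max=1

a_max = 12/12 = 1
d_a = ½·12·12 = 72; d_c = 12·7/2 = 42
d = 2·72 + 42 = 186
t_c = 7/2 > 0 ⇒ limit active, v_max = 12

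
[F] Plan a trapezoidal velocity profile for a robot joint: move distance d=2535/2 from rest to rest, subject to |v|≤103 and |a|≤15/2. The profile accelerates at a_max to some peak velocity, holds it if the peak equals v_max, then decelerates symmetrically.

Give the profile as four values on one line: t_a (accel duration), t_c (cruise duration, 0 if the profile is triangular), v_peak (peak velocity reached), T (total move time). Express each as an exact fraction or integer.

t_a=13 t_c=0 v_peak=195/2 T=26

v_max²/a_max = 103²/(15/2) = 21218/15
2535/2 < 21218/15 → triangular
v_peak = √(2535/2·15/2) = √(38025/4) = 195/2
t_a = (195/2)/(15/2) = 13; t_c = 0
T = 2·13 = 26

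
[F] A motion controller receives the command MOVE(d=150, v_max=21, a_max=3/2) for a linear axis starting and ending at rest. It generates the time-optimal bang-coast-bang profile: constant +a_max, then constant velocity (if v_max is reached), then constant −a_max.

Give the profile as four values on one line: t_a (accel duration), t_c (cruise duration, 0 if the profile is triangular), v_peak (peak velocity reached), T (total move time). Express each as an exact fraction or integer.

vₘ²/aₘ = 21²/(3/2) = 294
150 < 294 → triangular
v_peak = √(150·3/2) = √225 = 15
t_a = 15/(3/2) = 10; t_c = 0
T = 2·10 = 20

t_a=10 t_c=0 v_peak=15 T=20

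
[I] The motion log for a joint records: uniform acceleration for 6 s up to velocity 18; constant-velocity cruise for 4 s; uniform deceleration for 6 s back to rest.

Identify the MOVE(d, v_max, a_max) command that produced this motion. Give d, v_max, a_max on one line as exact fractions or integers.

a_max = 18/6 = 3
d_a = ½·18·6 = 54; d_c = 18·4 = 72
d = 2·54 + 72 = 180
t_c = 4 > 0 ⇒ limit active, v_max = 18

d=180 v_max=18 a_max=3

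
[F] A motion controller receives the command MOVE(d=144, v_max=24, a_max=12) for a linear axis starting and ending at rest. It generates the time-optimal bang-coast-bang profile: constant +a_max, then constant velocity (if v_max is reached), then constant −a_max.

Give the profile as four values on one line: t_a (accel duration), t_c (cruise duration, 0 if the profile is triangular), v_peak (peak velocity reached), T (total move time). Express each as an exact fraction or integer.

t_a=2 t_c=4 v_peak=24 T=8

(v_max)²/a_max = 24²/12 = 48
144 ≥ 48 → trapezoidal
t_a = 24/12 = 2; v_peak = 24
d_cruise = 144 − 48 = 96; t_c = 96/24 = 4
T = 2·2 + 4 = 8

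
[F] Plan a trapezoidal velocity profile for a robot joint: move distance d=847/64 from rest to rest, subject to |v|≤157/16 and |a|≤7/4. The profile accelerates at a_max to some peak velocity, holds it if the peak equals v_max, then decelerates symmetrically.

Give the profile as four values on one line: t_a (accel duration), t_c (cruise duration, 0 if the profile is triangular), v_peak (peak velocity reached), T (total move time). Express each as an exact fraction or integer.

t_a=11/4 t_c=0 v_peak=77/16 T=11/2

v_max²/a_max = (157/16)²/(7/4) = 24649/448
847/64 < 24649/448 ⇒ no cruise
v_peak = √(847/64·7/4) = √(5929/256) = 77/16
t_a = (77/16)/(7/4) = 11/4; t_c = 0
T = 2·11/4 = 11/2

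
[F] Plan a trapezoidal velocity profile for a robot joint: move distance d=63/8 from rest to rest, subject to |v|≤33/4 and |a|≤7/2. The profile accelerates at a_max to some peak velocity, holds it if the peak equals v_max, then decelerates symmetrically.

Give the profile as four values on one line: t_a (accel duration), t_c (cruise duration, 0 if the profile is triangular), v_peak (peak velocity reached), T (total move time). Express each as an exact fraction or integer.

t_a=3/2 t_c=0 v_peak=21/4 T=3

(v_max)²/a_max = (33/4)²/(7/2) = 1089/56
63/8 < 1089/56 so t_c = 0
v_peak = √(63/8·7/2) = √(441/16) = 21/4
t_a = (21/4)/(7/2) = 3/2; t_c = 0
T = 2·3/2 = 3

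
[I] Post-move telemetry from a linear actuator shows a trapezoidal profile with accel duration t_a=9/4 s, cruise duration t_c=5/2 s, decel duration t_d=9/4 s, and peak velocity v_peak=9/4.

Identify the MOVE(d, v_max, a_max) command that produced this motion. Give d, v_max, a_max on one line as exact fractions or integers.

a_max = (9/4)/(9/4) = 1
d_a = ½·9/4·9/4 = 81/32; d_c = 9/4·5/2 = 45/8
d = 2·81/32 + 45/8 = 171/16
t_c = 5/2 > 0 → v_max = v_peak = 9/4

d=171/16 v_max=9/4 a_max=1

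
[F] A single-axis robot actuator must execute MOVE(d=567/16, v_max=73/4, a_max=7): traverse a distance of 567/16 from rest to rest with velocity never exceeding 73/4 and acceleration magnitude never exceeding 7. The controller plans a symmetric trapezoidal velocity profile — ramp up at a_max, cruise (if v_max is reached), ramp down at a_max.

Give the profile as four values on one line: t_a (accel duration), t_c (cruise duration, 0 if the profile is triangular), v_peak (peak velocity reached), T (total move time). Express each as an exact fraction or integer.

v_max²/a_max = (73/4)²/7 = 5329/112
567/16 < 5329/112 so t_c = 0
v_peak = √(567/16·7) = √(3969/16) = 63/4
t_a = (63/4)/7 = 9/4; t_c = 0
T = 2·9/4 = 9/2

t_a=9/4 t_c=0 v_peak=63/4 T=9/2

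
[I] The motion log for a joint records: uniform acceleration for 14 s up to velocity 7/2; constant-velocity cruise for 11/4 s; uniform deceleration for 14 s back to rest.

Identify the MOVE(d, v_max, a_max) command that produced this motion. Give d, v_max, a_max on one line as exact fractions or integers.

a_max = (7/2)/14 = 1/4
d_a = ½·7/2·14 = 49/2; d_c = 7/2·11/4 = 77/8
d = 2·49/2 + 77/8 = 469/8
t_c = 11/4 > 0 so v_max = 7/2

d=469/8 v_max=7/2 a_max=1/4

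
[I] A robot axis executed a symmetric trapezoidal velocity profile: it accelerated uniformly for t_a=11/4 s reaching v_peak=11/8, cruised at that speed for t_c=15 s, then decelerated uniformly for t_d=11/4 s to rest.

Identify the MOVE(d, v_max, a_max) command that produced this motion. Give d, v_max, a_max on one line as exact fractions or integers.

d=781/32 v_max=11/8 a_max=1/2

a_max = (11/8)/(11/4) = 1/2
d_a = ½·11/8·11/4 = 121/64; d_c = 11/8·15 = 165/8
d = 2·121/64 + 165/8 = 781/32
t_c = 15 > 0 → v_max = v_peak = 11/8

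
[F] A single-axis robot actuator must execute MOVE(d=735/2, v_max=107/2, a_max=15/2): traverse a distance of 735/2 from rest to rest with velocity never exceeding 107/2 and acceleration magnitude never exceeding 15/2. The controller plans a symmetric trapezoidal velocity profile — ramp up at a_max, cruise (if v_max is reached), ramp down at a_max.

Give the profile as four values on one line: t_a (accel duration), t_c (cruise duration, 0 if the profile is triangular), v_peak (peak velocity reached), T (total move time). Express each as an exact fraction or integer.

t_a=7 t_c=0 v_peak=105/2 T=14

(v_max)²/a_max = (107/2)²/(15/2) = 11449/30
735/2 < 11449/30 → triangular
v_peak = √(735/2·15/2) = √(11025/4) = 105/2
t_a = (105/2)/(15/2) = 7; t_c = 0
T = 2·7 = 14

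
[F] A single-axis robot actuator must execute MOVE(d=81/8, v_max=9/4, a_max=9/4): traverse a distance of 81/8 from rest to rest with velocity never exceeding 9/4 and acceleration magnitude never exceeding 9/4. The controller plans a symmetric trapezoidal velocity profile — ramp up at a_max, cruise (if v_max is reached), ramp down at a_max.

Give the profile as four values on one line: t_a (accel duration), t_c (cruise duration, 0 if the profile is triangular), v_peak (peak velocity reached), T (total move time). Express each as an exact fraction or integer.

v_max²/a_max = (9/4)²/(9/4) = 9/4
81/8 ≥ 9/4 → trapezoidal
t_a = (9/4)/(9/4) = 1; v_peak = 9/4
d_cruise = 81/8 − 9/4 = 63/8; t_c = (63/8)/(9/4) = 7/2
T = 2·1 + 7/2 = 11/2

t_a=1 t_c=7/2 v_peak=9/4 T=11/2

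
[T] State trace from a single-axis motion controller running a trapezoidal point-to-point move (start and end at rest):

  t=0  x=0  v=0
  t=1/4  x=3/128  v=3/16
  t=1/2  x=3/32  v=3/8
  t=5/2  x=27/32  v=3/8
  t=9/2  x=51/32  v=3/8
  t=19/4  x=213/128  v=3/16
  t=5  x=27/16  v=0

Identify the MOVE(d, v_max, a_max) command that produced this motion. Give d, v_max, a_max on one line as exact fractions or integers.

d=27/16 v_max=3/8 a_max=3/4

final state: t=5, x=27/16, v=0 → d = 27/16
a_max = (3/16−0)/(1/4−0) = 3/4
max v = 3/8 over t∈[1/2,9/2] → v_max = 3/8
check: 3/8·(1/2+4) = 27/16 ✓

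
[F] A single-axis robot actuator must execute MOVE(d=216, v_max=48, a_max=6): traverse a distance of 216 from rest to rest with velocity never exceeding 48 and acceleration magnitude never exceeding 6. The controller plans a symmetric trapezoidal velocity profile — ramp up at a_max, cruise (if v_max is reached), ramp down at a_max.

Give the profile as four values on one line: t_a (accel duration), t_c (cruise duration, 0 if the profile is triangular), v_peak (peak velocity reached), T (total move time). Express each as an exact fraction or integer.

vₘ²/aₘ = 48²/6 = 384
216 < 384 → triangular
v_peak = √(216·6) = √1296 = 36
t_a = 36/6 = 6; t_c = 0
T = 2·6 = 12

t_a=6 t_c=0 v_peak=36 T=12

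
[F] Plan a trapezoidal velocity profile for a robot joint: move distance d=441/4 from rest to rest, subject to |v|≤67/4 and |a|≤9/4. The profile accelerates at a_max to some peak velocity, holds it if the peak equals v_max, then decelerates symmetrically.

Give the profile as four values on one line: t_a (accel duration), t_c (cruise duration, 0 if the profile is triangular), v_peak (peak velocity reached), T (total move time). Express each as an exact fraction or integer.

t_a=7 t_c=0 v_peak=63/4 T=14

vₘ²/aₘ = (67/4)²/(9/4) = 4489/36
441/4 < 4489/36 → triangular
v_peak = √(441/4·9/4) = √(3969/16) = 63/4
t_a = (63/4)/(9/4) = 7; t_c = 0
T = 2·7 = 14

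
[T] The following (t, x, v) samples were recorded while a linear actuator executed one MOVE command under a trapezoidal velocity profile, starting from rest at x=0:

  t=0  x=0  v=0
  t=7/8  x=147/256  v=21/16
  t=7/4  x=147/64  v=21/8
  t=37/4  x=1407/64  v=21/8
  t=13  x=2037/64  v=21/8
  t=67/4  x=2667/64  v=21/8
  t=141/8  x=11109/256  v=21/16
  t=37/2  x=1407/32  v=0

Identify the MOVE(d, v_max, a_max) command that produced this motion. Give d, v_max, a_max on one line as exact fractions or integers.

d=1407/32 v_max=21/8 a_max=3/2

final state: t=37/2, x=1407/32, v=0 → d = 1407/32
a_max = (21/16−0)/(7/8−0) = 3/2
max v = 21/8 over t∈[7/4,67/4] → v_max = 21/8
check: 21/8·(7/4+15) = 1407/32 ✓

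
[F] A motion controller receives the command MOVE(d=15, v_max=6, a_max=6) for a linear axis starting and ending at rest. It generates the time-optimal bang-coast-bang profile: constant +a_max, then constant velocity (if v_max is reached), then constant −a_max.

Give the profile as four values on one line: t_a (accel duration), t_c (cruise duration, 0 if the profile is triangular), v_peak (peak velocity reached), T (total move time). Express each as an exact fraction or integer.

t_a=1 t_c=3/2 v_peak=6 T=7/2

vₘ²/aₘ = 6²/6 = 6
15 ≥ 6 so v_max reached
t_a = 6/6 = 1; v_peak = 6
d_cruise = 15 − 6 = 9; t_c = 9/6 = 3/2
T = 2·1 + 3/2 = 7/2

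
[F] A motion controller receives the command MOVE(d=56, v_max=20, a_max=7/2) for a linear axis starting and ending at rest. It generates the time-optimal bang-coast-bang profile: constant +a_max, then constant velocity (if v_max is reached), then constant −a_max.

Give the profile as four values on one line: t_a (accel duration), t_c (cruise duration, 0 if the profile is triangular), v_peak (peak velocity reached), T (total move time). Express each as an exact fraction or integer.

t_a=4 t_c=0 v_peak=14 T=8

v_max²/a_max = 20²/(7/2) = 800/7
56 < 800/7 → triangular
v_peak = √(56·7/2) = √196 = 14
t_a = 14/(7/2) = 4; t_c = 0
T = 2·4 = 8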